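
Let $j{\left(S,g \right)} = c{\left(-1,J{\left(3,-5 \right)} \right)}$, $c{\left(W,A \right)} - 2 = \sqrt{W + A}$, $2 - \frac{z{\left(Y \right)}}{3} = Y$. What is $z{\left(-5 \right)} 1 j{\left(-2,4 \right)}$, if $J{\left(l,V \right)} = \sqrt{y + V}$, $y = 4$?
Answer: $42 + 21 \sqrt{-1 + i} \approx 51.557 + 23.072 i$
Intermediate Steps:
$z{\left(Y \right)} = 6 - 3 Y$
$J{\left(l,V \right)} = \sqrt{4 + V}$
$c{\left(W,A \right)} = 2 + \sqrt{A + W}$ ($c{\left(W,A \right)} = 2 + \sqrt{W + A} = 2 + \sqrt{A + W}$)
$j{\left(S,g \right)} = 2 + \sqrt{-1 + i}$ ($j{\left(S,g \right)} = 2 + \sqrt{\sqrt{4 - 5} - 1} = 2 + \sqrt{\sqrt{-1} - 1} = 2 + \sqrt{i - 1} = 2 + \sqrt{-1 + i}$)
$z{\left(-5 \right)} 1 j{\left(-2,4 \right)} = \left(6 - -15\right) 1 \left(2 + \sqrt{-1 + i}\right) = \left(6 + 15\right) 1 \left(2 + \sqrt{-1 + i}\right) = 21 \cdot 1 \left(2 + \sqrt{-1 + i}\right) = 21 \left(2 + \sqrt{-1 + i}\right) = 42 + 21 \sqrt{-1 + i}$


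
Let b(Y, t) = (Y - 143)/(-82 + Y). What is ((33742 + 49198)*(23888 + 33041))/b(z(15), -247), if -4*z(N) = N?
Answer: 1619540102180/587 ≈ 2.7590e+9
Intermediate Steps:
z(N) = -N/4
b(Y, t) = (-143 + Y)/(-82 + Y)
((33742 + 49198)*(23888 + 33041))/b(z(15), -247) = ((33742 + 49198)*(23888 + 33041))/(((-143 - ¼*15)/(-82 - ¼*15))) = (82940*56929)/(((-143 - 15/4)/(-82 - 15/4))) = 4721691260/((-587/4/(-343/4))) = 4721691260/((-4/343*(-587/4))) = 4721691260/(587/343) = 4721691260*(343/587) = 1619540102180/587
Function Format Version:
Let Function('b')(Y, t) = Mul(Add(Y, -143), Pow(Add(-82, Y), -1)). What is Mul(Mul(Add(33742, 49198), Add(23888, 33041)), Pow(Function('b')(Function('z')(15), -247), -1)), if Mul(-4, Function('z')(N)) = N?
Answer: Rational(1619540102180, 587) ≈ 2.7590e+9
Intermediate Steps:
Function('z')(N) = Mul(Rational(-1, 4), N)
Function('b')(Y, t) = Mul(Pow(Add(-82, Y), -1), Add(-143, Y)) (Function('b')(Y, t) = Mul(Add(-143, Y), Pow(Add(-82, Y), -1)) = Mul(Pow(Add(-82, Y), -1), Add(-143, Y)))
Mul(Mul(Add(33742, 49198), Add(23888, 33041)), Pow(Function('b')(Function('z')(15), -247), -1)) = Mul(Mul(Add(33742, 49198), Add(23888, 33041)), Pow(Mul(Pow(Add(-82, Mul(Rational(-1, 4), 15)), -1), Add(-143, Mul(Rational(-1, 4), 15))), -1)) = Mul(Mul(82940, 56929), Pow(Mul(Pow(Add(-82, Rational(-15, 4)), -1), Add(-143, Rational(-15, 4))), -1)) = Mul(4721691260, Pow(Mul(Pow(Rational(-343, 4), -1), Rational(-587, 4)), -1)) = Mul(4721691260, Pow(Mul(Rational(-4, 343), Rational(-587, 4)), -1)) = Mul(4721691260, Pow(Rational(587, 343), -1)) = Mul(4721691260, Rational(343, 587)) = Rational(1619540102180, 587)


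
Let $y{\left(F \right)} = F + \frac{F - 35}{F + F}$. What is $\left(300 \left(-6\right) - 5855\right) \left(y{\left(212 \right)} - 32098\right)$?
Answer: $\frac{103491672985}{424} \approx 2.4408 \cdot 10^{8}$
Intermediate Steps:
$y{\left(F \right)} = F + \frac{-35 + F}{2 F}$
$\left(300 \left(-6\right) - 5855\right) \left(y{\left(212 \right)} - 32098\right) = \left(300 \left(-6\right) - 5855\right) \left(\left(\frac{1}{2} + 212 - \frac{35}{2 \cdot 212}\right) - 32098\right) = \left(-1800 - 5855\right) \left(\left(\frac{1}{2} + 212 - \frac{35}{424}\right) - 32098\right) = - 7655 \left(\left(\frac{1}{2} + 212 - \frac{35}{424}\right) - 32098\right) = - 7655 \left(\frac{90065}{424} - 32098\right) = \left(-7655\right) \left(- \frac{13519487}{424}\right) = \frac{103491672985}{424}$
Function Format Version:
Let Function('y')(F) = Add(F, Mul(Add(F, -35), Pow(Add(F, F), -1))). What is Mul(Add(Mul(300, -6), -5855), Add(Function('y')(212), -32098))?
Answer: Rational(103491672985, 424) ≈ 2.4408e+8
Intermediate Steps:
Function('y')(F) = Add(F, Mul(Rational(1, 2), Pow(F, -1), Add(-35, F))) (Function('y')(F) = Add(F, Mul(Add(-35, F), Pow(Mul(2, F), -1))) = Add(F, Mul(Add(-35, F), Mul(Rational(1, 2), Pow(F, -1)))) = Add(F, Mul(Rational(1, 2), Pow(F, -1), Add(-35, F))))
Mul(Add(Mul(300, -6), -5855), Add(Function('y')(212), -32098)) = Mul(Add(Mul(300, -6), -5855), Add(Add(Rational(1, 2), 212, Mul(Rational(-35, 2), Pow(212, -1))), -32098)) = Mul(Add(-1800, -5855), Add(Add(Rational(1, 2), 212, Mul(Rational(-35, 2), Rational(1, 212))), -32098)) = Mul(-7655, Add(Add(Rational(1, 2), 212, Rational(-35, 424)), -32098)) = Mul(-7655, Add(Rational(90065, 424), -32098)) = Mul(-7655, Rational(-13519487, 424)) = Rational(103491672985, 424)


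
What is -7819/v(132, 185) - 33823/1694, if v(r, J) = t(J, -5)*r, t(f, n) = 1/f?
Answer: -111584593/10164 ≈ -10978.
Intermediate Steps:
v(r, J) = r/J
-7819/v(132, 185) - 33823/1694 = -7819/(132/185) - 33823/1694 = -7819/(132*(1/185)) - 33823*1/1694 = -7819/132/185 - 33823/1694 = -7819*185/132 - 33823/1694 = -1446515/132 - 33823/1694 = -111584593/10164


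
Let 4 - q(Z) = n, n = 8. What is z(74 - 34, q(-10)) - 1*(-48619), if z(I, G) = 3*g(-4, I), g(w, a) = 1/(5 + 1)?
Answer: 97239/2 ≈ 48620.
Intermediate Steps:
g(w, a) = ⅙ (g(w, a) = 1/6 = ⅙)
q(Z) = -4 (q(Z) = 4 - 1*8 = 4 - 8 = -4)
z(I, G) = ½ (z(I, G) = 3*(⅙) = ½)
z(74 - 34, q(-10)) - 1*(-48619) = ½ - 1*(-48619) = ½ + 48619 = 97239/2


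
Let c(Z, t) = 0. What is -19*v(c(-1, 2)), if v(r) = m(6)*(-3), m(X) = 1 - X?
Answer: -285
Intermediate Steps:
v(r) = 15 (v(r) = (1 - 1*6)*(-3) = (1 - 6)*(-3) = -5*(-3) = 15)
-19*v(c(-1, 2)) = -19*15 = -285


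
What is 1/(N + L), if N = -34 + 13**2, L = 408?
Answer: 1/543 ≈ 0.0018416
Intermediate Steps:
N = 135 (N = -34 + 169 = 135)
1/(N + L) = 1/(135 + 408) = 1/543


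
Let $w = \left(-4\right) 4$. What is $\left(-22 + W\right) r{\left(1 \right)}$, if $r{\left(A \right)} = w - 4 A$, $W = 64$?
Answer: $-840$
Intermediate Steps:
$w = -16$
$r{\left(A \right)} = -16 - 4 A$
$\left(-22 + W\right) r{\left(1 \right)} = \left(-22 + 64\right) \left(-16 - 4\right) = 42 \left(-16 - 4\right) = 42 \left(-20\right) = -840$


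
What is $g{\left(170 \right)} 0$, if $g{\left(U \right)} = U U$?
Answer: $0$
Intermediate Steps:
$g{\left(U \right)} = U^{2}$
$g{\left(170 \right)} 0 = 170^{2} \cdot 0 = 28900 \cdot 0 = 0$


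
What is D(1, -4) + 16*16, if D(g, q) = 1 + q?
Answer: 253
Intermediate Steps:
D(1, -4) + 16*16 = (1 - 4) + 16*16 = -3 + 256 = 253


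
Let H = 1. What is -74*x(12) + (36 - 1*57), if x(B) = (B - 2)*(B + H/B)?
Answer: -26888/3 ≈ -8962.7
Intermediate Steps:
x(B) = (-2 + B)*(B + 1/B) (x(B) = (B - 2)*(B + 1/B) = (-2 + B)*(B + 1/B))
-74*x(12) + (36 - 1*57) = -74*(1 + 12² - 2*12 - 2/12) + (36 - 1*57) = -74*(1 + 144 - 24 - 2*1/12) + (36 - 57) = -74*(1 + 144 - 24 - ⅙) - 21 = -74*725/6 - 21 = -26825/3 - 21 = -26888/3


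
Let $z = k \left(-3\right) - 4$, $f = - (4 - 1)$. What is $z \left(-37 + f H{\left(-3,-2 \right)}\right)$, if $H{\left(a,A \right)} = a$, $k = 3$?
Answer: $364$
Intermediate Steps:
$f = -3$ ($f = \left(-1\right) 3 = -3$)
$z = -13$ ($z = 3 \left(-3\right) - 4 = -9 - 4 = -13$)
$z \left(-37 + f H{\left(-3,-2 \right)}\right) = - 13 \left(-37 - -9\right) = - 13 \left(-37 + 9\right) = \left(-13\right) \left(-28\right) = 364$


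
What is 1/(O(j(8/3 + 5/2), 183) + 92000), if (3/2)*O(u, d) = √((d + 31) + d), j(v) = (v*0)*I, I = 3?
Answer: 207000/19043999603 - 3*√397/38087999206 ≈ 1.0868e-5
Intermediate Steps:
j(v) = 0 (j(v) = (v*0)*3 = 0*3 = 0)
O(u, d) = 2*√(31 + 2*d)/3 (O(u, d) = 2*√((d + 31) + d)/3 = 2*√((31 + d) + d)/3 = 2*√(31 + 2*d)/3)
1/(O(j(8/3 + 5/2), 183) + 92000) = 1/(2*√(31 + 2*183)/3 + 92000) = 1/(2*√(31 + 366)/3 + 92000) = 1/(2*√397/3 + 92000) = 1/(92000 + 2*√397/3)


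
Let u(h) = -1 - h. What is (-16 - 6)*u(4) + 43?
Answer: 153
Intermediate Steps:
(-16 - 6)*u(4) + 43 = (-16 - 6)*(-1 - 1*4) + 43 = -22*(-1 - 4) + 43 = -22*(-5) + 43 = 110 + 43 = 153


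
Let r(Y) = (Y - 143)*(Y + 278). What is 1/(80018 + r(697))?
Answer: 1/620168 ≈ 1.6125e-6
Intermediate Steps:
r(Y) = (-143 + Y)*(278 + Y)
1/(80018 + r(697)) = 1/(80018 + (-39754 + 697² + 135*697)) = 1/(80018 + (-39754 + 485809 + 94095)) = 1/(80018 + 540150) = 1/620168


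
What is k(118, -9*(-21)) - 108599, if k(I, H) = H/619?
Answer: -67222592/619 ≈ -1.0860e+5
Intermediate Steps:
k(I, H) = H/619 (k(I, H) = H*(1/619) = H/619)
k(118, -9*(-21)) - 108599 = (-9*(-21))/619 - 108599 = (1/619)*189 - 108599 = 189/619 - 108599 = -67222592/619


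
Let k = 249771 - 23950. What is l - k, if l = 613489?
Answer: 387668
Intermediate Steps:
k = 225821
l - k = 613489 - 1*225821 = 613489 - 225821 = 387668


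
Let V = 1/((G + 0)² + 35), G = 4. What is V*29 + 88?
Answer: 4517/51 ≈ 88.569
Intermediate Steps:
V = 1/51 (V = 1/((4 + 0)² + 35) = 1/(4² + 35) = 1/(16 + 35) = 1/51 ≈ 0.019608)
V*29 + 88 = (1/51)*29 + 88 = 29/51 + 88 = 4517/51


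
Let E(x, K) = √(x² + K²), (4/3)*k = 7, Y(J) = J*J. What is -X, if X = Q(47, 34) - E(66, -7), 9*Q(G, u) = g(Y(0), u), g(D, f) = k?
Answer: -7/12 + √4405 ≈ 65.787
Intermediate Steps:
Y(J) = J²
k = 21/4 (k = (¾)*7 = 21/4 ≈ 5.2500)
g(D, f) = 21/4
Q(G, u) = 7/12 (Q(G, u) = (⅑)*(21/4) = 7/12)
E(x, K) = √(K² + x²)
X = 7/12 - √4405 (X = 7/12 - √((-7)² + 66²) = 7/12 - √(49 + 4356) = 7/12 - √4405 ≈ -65.787)
-X = -(7/12 - √4405) = -7/12 + √4405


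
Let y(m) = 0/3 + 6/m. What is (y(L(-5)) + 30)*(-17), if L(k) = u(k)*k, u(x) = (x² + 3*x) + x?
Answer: -12648/25 ≈ -505.92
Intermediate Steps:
u(x) = x² + 4*x
L(k) = k²*(4 + k) (L(k) = (k*(4 + k))*k = k²*(4 + k))
y(m) = 6/m (y(m) = 0*(⅓) + 6/m = 0 + 6/m = 6/m)
(y(L(-5)) + 30)*(-17) = (6/(((-5)²*(4 - 5))) + 30)*(-17) = (6/((25*(-1))) + 30)*(-17) = (6/(-25) + 30)*(-17) = (6*(-1/25) + 30)*(-17) = (-6/25 + 30)*(-17) = (744/25)*(-17) = -12648/25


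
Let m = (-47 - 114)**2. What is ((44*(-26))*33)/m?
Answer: -37752/25921 ≈ -1.4564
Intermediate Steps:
m = 25921 (m = (-161)**2 = 25921)
((44*(-26))*33)/m = ((44*(-26))*33)/25921 = -1144*33*(1/25921) = -37752*1/25921 = -37752/25921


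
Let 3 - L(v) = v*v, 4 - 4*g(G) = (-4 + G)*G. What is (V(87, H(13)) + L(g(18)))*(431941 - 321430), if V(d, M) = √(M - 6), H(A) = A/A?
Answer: -424472751 + 110511*I*√5 ≈ -4.2447e+8 + 2.4711e+5*I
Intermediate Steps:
g(G) = 1 - G*(-4 + G)/4 (g(G) = 1 - (-4 + G)*G/4 = 1 - G*(-4 + G)/4)
H(A) = 1
V(d, M) = √(-6 + M)
L(v) = 3 - v² (L(v) = 3 - v*v = 3 - v²)
(V(87, H(13)) + L(g(18)))*(431941 - 321430) = (√(-6 + 1) + (3 - (1 + 18 - ¼*18²)²))*(431941 - 321430) = (√(-5) + (3 - (1 + 18 - ¼*324)²))*110511 = (I*√5 + (3 - (1 + 18 - 81)²))*110511 = (I*√5 + (3 - 1*(-62)²))*110511 = (I*√5 + (3 - 1*3844))*110511 = (I*√5 + (3 - 3844))*110511 = (I*√5 - 3841)*110511 = (-3841 + I*√5)*110511 = -424472751 + 110511*I*√5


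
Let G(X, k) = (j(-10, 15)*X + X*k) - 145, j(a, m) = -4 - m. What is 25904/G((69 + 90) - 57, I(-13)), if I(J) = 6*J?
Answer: -25904/10039 ≈ -2.5803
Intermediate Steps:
G(X, k) = -145 - 19*X + X*k (G(X, k) = ((-4 - 1*15)*X + X*k) - 145 = ((-4 - 15)*X + X*k) - 145 = (-19*X + X*k) - 145 = -145 - 19*X + X*k)
25904/G((69 + 90) - 57, I(-13)) = 25904/(-145 - 19*((69 + 90) - 57) + ((69 + 90) - 57)*(6*(-13))) = 25904/(-145 - 19*(159 - 57) + (159 - 57)*(-78)) = 25904/(-145 - 19*102 + 102*(-78)) = 25904/(-145 - 1938 - 7956) = 25904/(-10039) = 25904*(-1/10039) = -25904/10039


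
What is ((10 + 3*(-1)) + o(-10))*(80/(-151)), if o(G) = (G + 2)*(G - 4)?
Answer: -9520/151 ≈ -63.046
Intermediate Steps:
o(G) = (-4 + G)*(2 + G) (o(G) = (2 + G)*(-4 + G) = (-4 + G)*(2 + G))
((10 + 3*(-1)) + o(-10))*(80/(-151)) = ((10 + 3*(-1)) + (-8 + (-10)² - 2*(-10)))*(80/(-151)) = ((10 - 3) + (-8 + 100 + 20))*(80*(-1/151)) = (7 + 112)*(-80/151) = 119*(-80/151) = -9520/151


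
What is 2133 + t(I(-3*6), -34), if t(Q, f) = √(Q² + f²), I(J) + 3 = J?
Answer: 2133 + √1597 ≈ 2173.0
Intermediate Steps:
I(J) = -3 + J
2133 + t(I(-3*6), -34) = 2133 + √((-3 - 3*6)² + (-34)²) = 2133 + √((-3 - 18)² + 1156) = 2133 + √((-21)² + 1156) = 2133 + √(441 + 1156) = 2133 + √1597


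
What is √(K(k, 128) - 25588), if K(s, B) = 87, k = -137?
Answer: I*√25501 ≈ 159.69*I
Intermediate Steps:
√(K(k, 128) - 25588) = √(87 - 25588) = √(-25501) = I*√25501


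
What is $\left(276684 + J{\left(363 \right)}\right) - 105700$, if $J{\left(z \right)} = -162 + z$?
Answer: $171185$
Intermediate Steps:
$\left(276684 + J{\left(363 \right)}\right) - 105700 = \left(276684 + \left(-162 + 363\right)\right) - 105700 = \left(276684 + 201\right) - 105700 = 276885 - 105700 = 171185$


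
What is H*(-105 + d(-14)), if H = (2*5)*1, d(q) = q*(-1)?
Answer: -910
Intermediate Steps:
d(q) = -q
H = 10 (H = 10*1 = 10)
H*(-105 + d(-14)) = 10*(-105 - 1*(-14)) = 10*(-105 + 14) = 10*(-91) = -910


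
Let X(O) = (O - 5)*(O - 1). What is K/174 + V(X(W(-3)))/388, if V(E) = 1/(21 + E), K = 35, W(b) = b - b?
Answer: 176627/877656 ≈ 0.20125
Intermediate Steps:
W(b) = 0
X(O) = (-1 + O)*(-5 + O) (X(O) = (-5 + O)*(-1 + O) = (-1 + O)*(-5 + O))
K/174 + V(X(W(-3)))/388 = 35/174 + 1/((21 + (5 + 0**2 - 6*0))*388) = 35*(1/174) + (1/388)/(21 + (5 + 0 + 0)) = 35/174 + (1/388)/(21 + 5) = 35/174 + (1/388)/26 = 35/174 + (1/26)*(1/388) = 35/174 + 1/10088 = 176627/877656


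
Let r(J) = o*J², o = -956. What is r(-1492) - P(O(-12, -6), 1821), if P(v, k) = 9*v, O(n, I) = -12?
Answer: -2128117076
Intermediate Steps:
r(J) = -956*J²
r(-1492) - P(O(-12, -6), 1821) = -956*(-1492)² - 9*(-12) = -956*2226064 - 1*(-108) = -2128117184 + 108 = -2128117076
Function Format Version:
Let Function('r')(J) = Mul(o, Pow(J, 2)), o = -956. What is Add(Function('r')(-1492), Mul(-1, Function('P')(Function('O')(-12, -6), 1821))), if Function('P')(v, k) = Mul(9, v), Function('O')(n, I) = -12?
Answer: -2128117076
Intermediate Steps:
Function('r')(J) = Mul(-956, Pow(J, 2))
Add(Function('r')(-1492), Mul(-1, Function('P')(Function('O')(-12, -6), 1821))) = Add(Mul(-956, Pow(-1492, 2)), Mul(-1, Mul(9, -12))) = Add(Mul(-956, 2226064), Mul(-1, -108)) = Add(-2128117184, 108) = -2128117076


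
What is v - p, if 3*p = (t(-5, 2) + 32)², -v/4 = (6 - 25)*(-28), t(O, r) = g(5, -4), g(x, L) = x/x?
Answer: -2491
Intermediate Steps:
g(x, L) = 1
t(O, r) = 1
v = -2128 (v = -4*(6 - 25)*(-28) = -(-76)*(-28) = -4*532 = -2128)
p = 363 (p = (1 + 32)²/3 = (⅓)*33² = (⅓)*1089 = 363)
v - p = -2128 - 1*363 = -2128 - 363 = -2491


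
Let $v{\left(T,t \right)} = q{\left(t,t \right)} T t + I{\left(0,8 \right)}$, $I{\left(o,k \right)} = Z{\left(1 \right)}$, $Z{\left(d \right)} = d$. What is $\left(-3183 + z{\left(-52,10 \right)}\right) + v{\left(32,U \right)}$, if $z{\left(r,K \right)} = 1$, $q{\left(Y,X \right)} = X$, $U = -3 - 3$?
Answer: $-2029$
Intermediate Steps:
$U = -6$
$I{\left(o,k \right)} = 1$
$v{\left(T,t \right)} = 1 + T t^{2}$ ($v{\left(T,t \right)} = t T t + 1 = T t t + 1 = T t^{2} + 1 = 1 + T t^{2}$)
$\left(-3183 + z{\left(-52,10 \right)}\right) + v{\left(32,U \right)} = \left(-3183 + 1\right) + \left(1 + 32 \left(-6\right)^{2}\right) = -3182 + \left(1 + 32 \cdot 36\right) = -3182 + \left(1 + 1152\right) = -3182 + 1153 = -2029$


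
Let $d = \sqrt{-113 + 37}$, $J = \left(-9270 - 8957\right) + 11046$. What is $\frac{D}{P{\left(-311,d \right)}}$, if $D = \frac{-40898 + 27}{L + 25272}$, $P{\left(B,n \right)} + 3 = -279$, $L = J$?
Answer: $\frac{40871}{5101662} \approx 0.0080113$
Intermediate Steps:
$J = -7181$ ($J = -18227 + 11046 = -7181$)
$L = -7181$
$d = 2 i \sqrt{19}$ ($d = \sqrt{-76} = 2 i \sqrt{19} \approx 8.7178 i$)
$P{\left(B,n \right)} = -282$ ($P{\left(B,n \right)} = -3 - 279 = -282$)
$D = - \frac{40871}{18091}$ ($D = \frac{-40898 + 27}{-7181 + 25272} = - \frac{40871}{18091} \approx -2.2592$)
$\frac{D}{P{\left(-311,d \right)}} = - \frac{40871}{18091 \left(-282\right)} = \left(- \frac{40871}{18091}\right) \left(- \frac{1}{282}\right) = \frac{40871}{5101662}$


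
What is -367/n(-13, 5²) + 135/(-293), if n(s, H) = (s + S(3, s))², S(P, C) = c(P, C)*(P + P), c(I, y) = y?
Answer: -1225466/2426333 ≈ -0.50507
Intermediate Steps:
S(P, C) = 2*C*P (S(P, C) = C*(P + P) = C*(2*P) = 2*C*P)
n(s, H) = 49*s² (n(s, H) = (s + 2*s*3)² = (s + 6*s)² = (7*s)² = 49*s²)
-367/n(-13, 5²) + 135/(-293) = -367/(49*(-13)²) + 135/(-293) = -367/(49*169) + 135*(-1/293) = -367/8281 - 135/293 = -1225466/2426333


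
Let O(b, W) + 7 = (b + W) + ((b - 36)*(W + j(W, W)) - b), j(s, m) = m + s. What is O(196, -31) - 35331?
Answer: -50249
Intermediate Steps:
O(b, W) = -7 + W + 3*W*(-36 + b) (O(b, W) = -7 + ((b + W) + ((b - 36)*(W + (W + W)) - b)) = -7 + ((W + b) + ((-36 + b)*(W + 2*W) - b)) = -7 + ((W + b) + ((-36 + b)*(3*W) - b)) = -7 + ((W + b) + (3*W*(-36 + b) - b)) = -7 + ((W + b) + (-b + 3*W*(-36 + b))) = -7 + (W + 3*W*(-36 + b)) = -7 + W + 3*W*(-36 + b))
O(196, -31) - 35331 = (-7 - 107*(-31) + 3*(-31)*196) - 35331 = (-7 + 3317 - 18228) - 35331 = -14918 - 35331 = -50249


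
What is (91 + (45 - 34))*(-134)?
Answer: -13668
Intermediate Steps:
(91 + (45 - 34))*(-134) = (91 + 11)*(-134) = 102*(-134) = -13668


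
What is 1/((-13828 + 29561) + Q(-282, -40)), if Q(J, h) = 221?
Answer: 1/15954 ≈ 6.2680e-5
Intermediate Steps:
1/((-13828 + 29561) + Q(-282, -40)) = 1/((-13828 + 29561) + 221) = 1/(15733 + 221) = 1/15954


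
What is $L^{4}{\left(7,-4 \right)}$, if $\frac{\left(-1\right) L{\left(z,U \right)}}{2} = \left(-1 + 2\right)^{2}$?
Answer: $16$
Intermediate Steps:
$L{\left(z,U \right)} = -2$ ($L{\left(z,U \right)} = - 2 \left(-1 + 2\right)^{2} = - 2 \cdot 1^{2} = \left(-2\right) 1 = -2$)
$L^{4}{\left(7,-4 \right)} = \left(-2\right)^{4} = 16$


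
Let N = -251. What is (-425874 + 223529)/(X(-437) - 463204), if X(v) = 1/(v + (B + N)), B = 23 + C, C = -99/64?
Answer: 1726367071/3951963900 ≈ 0.43684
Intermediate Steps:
C = -99/64 (C = -99*1/64 = -99/64 ≈ -1.5469)
B = 1373/64 (B = 23 - 99/64 = 1373/64 ≈ 21.453)
X(v) = 1/(-14691/64 + v) (X(v) = 1/(v + (1373/64 - 251)) = 1/(v - 14691/64) = 1/(-14691/64 + v))
(-425874 + 223529)/(X(-437) - 463204) = (-425874 + 223529)/(64/(-14691 + 64*(-437)) - 463204) = -202345/(64/(-14691 - 27968) - 463204) = -202345/(64/(-42659) - 463204) = -202345/(64*(-1/42659) - 463204) = -202345/(-64/42659 - 463204) = -202345/(-19759819500/42659) = -202345*(-42659/19759819500) = 1726367071/3951963900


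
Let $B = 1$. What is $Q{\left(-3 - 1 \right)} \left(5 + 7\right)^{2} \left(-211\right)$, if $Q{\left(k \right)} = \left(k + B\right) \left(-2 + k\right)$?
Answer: $-546912$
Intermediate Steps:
$Q{\left(k \right)} = \left(1 + k\right) \left(-2 + k\right)$ ($Q{\left(k \right)} = \left(k + 1\right) \left(-2 + k\right) = \left(1 + k\right) \left(-2 + k\right)$)
$Q{\left(-3 - 1 \right)} \left(5 + 7\right)^{2} \left(-211\right) = \left(-2 + \left(-3 - 1\right)^{2} - \left(-3 - 1\right)\right) \left(5 + 7\right)^{2} \left(-211\right) = \left(-2 + \left(-3 - 1\right)^{2} - \left(-3 - 1\right)\right) 12^{2} \left(-211\right) = \left(-2 + \left(-4\right)^{2} - -4\right) 144 \left(-211\right) = \left(-2 + 16 + 4\right) 144 \left(-211\right) = 18 \cdot 144 \left(-211\right) = 2592 \left(-211\right) = -546912$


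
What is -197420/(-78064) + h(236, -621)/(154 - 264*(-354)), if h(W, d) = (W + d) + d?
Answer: 2300244227/913446380 ≈ 2.5182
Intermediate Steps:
h(W, d) = W + 2*d
-197420/(-78064) + h(236, -621)/(154 - 264*(-354)) = -197420/(-78064) + (236 + 2*(-621))/(154 - 264*(-354)) = -197420*(-1/78064) + (236 - 1242)/(154 + 93456) = 49355/19516 - 1006/93610 = 49355/19516 - 1006*1/93610 = 49355/19516 - 503/46805 = 2300244227/913446380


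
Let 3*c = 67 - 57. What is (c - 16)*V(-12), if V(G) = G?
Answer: 152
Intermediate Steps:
c = 10/3 (c = (67 - 57)/3 = (⅓)*10 = 10/3 ≈ 3.3333)
(c - 16)*V(-12) = (10/3 - 16)*(-12) = -38/3*(-12) = 152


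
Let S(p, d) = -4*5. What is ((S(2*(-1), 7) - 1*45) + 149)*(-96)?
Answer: -8064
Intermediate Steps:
S(p, d) = -20
((S(2*(-1), 7) - 1*45) + 149)*(-96) = ((-20 - 1*45) + 149)*(-96) = ((-20 - 45) + 149)*(-96) = (-65 + 149)*(-96) = 84*(-96) = -8064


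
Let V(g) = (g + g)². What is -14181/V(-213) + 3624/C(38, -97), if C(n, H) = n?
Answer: 109521691/1149348 ≈ 95.290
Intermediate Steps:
V(g) = 4*g² (V(g) = (2*g)² = 4*g²)
-14181/V(-213) + 3624/C(38, -97) = -14181/(4*(-213)²) + 3624/38 = -14181/(4*45369) + 3624*(1/38) = -14181/181476 + 1812/19 = -14181*1/181476 + 1812/19 = -4727/60492 + 1812/19 = 109521691/1149348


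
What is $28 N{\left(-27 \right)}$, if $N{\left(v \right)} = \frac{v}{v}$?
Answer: $28$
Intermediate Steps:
$N{\left(v \right)} = 1$
$28 N{\left(-27 \right)} = 28 \cdot 1 = 28$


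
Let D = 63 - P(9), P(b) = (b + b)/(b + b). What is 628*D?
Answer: 38936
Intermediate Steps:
P(b) = 1 (P(b) = (2*b)/((2*b)) = (2*b)*(1/(2*b)) = 1)
D = 62 (D = 63 - 1*1 = 63 - 1 = 62)
628*D = 628*62 = 38936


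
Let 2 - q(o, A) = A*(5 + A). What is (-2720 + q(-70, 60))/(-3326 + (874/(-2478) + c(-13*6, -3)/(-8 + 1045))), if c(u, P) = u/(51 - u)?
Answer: 365632911882/183775194655 ≈ 1.9896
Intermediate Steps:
q(o, A) = 2 - A*(5 + A)
(-2720 + q(-70, 60))/(-3326 + (874/(-2478) + c(-13*6, -3)/(-8 + 1045))) = (-2720 + (2 - 1*60**2 - 5*60))/(-3326 + (874/(-2478) + (-(-13*6)/(-51 - 13*6))/(-8 + 1045))) = (-2720 + (2 - 1*3600 - 300))/(-3326 + (874*(-1/2478) - 1*(-78)/(-51 - 78)/1037)) = (-2720 + (2 - 3600 - 300))/(-3326 + (-437/1239 - 1*(-78)/(-129)*(1/1037))) = (-2720 - 3898)/(-3326 + (-437/1239 - 1*(-78)*(-1/129)*(1/1037))) = -6618/(-3326 + (-437/1239 - 26/43*1/1037)) = -6618/(-3326 + (-437/1239 - 26/44591)) = -6618/(-3326 - 19518481/55248249) = -6618/(-183775194655/55248249) = -6618*(-55248249/183775194655) = 365632911882/183775194655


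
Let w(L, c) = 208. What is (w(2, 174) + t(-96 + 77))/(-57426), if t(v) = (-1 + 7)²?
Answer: -122/28713 ≈ -0.0042489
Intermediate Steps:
t(v) = 36 (t(v) = 6² = 36)
(w(2, 174) + t(-96 + 77))/(-57426) = (208 + 36)/(-57426) = 244*(-1/57426) = -122/28713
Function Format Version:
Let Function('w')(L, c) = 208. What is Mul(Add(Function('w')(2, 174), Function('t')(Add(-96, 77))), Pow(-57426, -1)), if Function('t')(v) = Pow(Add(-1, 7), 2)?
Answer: Rational(-122, 28713) ≈ -0.0042489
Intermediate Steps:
Function('t')(v) = 36 (Function('t')(v) = Pow(6, 2) = 36)
Mul(Add(Function('w')(2, 174), Function('t')(Add(-96, 77))), Pow(-57426, -1)) = Mul(Add(208, 36), Pow(-57426, -1)) = Mul(244, Rational(-1, 57426)) = Rational(-122, 28713)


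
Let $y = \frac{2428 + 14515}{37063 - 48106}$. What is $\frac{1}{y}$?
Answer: $- \frac{11043}{16943} \approx -0.65177$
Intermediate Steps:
$y = - \frac{16943}{11043}$ ($y = \frac{16943}{-11043} = 16943 \left(- \frac{1}{11043}\right) = - \frac{16943}{11043} \approx -1.5343$)
$\frac{1}{y} = \frac{1}{- \frac{16943}{11043}} = - \frac{11043}{16943}$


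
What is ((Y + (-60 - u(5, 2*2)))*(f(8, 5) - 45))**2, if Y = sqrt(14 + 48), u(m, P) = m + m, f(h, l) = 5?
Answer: 7939200 - 224000*sqrt(62) ≈ 6.1754e+6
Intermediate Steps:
u(m, P) = 2*m
Y = sqrt(62) ≈ 7.8740
((Y + (-60 - u(5, 2*2)))*(f(8, 5) - 45))**2 = ((sqrt(62) + (-60 - 2*5))*(5 - 45))**2 = ((sqrt(62) + (-60 - 1*10))*(-40))**2 = ((sqrt(62) + (-60 - 10))*(-40))**2 = ((sqrt(62) - 70)*(-40))**2 = ((-70 + sqrt(62))*(-40))**2 = (2800 - 40*sqrt(62))**2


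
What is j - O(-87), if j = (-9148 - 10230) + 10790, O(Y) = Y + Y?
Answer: -8414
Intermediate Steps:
O(Y) = 2*Y
j = -8588 (j = -19378 + 10790 = -8588)
j - O(-87) = -8588 - 2*(-87) = -8588 - 1*(-174) = -8588 + 174 = -8414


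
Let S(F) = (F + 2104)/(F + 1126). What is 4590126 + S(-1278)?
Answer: 348849163/76 ≈ 4.5901e+6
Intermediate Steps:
S(F) = (2104 + F)/(1126 + F)
4590126 + S(-1278) = 4590126 + (2104 - 1278)/(1126 - 1278) = 4590126 + 826/(-152) = 4590126 - 1/152*826 = 4590126 - 413/76 = 348849163/76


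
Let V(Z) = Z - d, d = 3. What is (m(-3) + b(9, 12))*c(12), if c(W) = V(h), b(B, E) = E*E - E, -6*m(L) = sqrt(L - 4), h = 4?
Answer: 132 - I*sqrt(7)/6 ≈ 132.0 - 0.44096*I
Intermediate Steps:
V(Z) = -3 + Z (V(Z) = Z - 1*3 = Z - 3 = -3 + Z)
m(L) = -sqrt(-4 + L)/6 (m(L) = -sqrt(L - 4)/6 = -sqrt(-4 + L)/6)
b(B, E) = E**2 - E
c(W) = 1 (c(W) = -3 + 4 = 1)
(m(-3) + b(9, 12))*c(12) = (-sqrt(-4 - 3)/6 + 12*(-1 + 12))*1 = (-I*sqrt(7)/6 + 12*11)*1 = (-I*sqrt(7)/6 + 132)*1 = (132 - I*sqrt(7)/6)*1 = 132 - I*sqrt(7)/6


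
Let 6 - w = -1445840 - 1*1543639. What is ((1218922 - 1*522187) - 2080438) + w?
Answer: 1605782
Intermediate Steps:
w = 2989485 (w = 6 - (-1445840 - 1*1543639) = 6 - (-1445840 - 1543639) = 6 - 1*(-2989479) = 6 + 2989479 = 2989485)
((1218922 - 1*522187) - 2080438) + w = ((1218922 - 1*522187) - 2080438) + 2989485 = ((1218922 - 522187) - 2080438) + 2989485 = (696735 - 2080438) + 2989485 = -1383703 + 2989485 = 1605782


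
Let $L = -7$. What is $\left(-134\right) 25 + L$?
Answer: $-3357$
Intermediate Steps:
$\left(-134\right) 25 + L = \left(-134\right) 25 - 7 = -3350 - 7 = -3357$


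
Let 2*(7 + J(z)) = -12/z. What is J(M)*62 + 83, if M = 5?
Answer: -2127/5 ≈ -425.40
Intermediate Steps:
J(z) = -7 - 6/z (J(z) = -7 + (-12/z)/2 = -7 - 6/z)
J(M)*62 + 83 = (-7 - 6/5)*62 + 83 = -41/5*62 + 83 = -2542/5 + 83 = -2127/5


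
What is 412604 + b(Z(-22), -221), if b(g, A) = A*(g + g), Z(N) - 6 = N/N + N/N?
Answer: 409068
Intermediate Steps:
Z(N) = 8 (Z(N) = 6 + (N/N + N/N) = 6 + (1 + 1) = 6 + 2 = 8)
b(g, A) = 2*A*g (b(g, A) = A*(2*g) = 2*A*g)
412604 + b(Z(-22), -221) = 412604 + 2*(-221)*8 = 412604 - 3536 = 409068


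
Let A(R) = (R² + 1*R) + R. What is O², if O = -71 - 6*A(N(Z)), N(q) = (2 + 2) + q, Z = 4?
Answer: 303601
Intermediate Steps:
N(q) = 4 + q
A(R) = R² + 2*R (A(R) = (R² + R) + R = (R + R²) + R = R² + 2*R)
O = -551 (O = -71 - 6*(4 + 4)*(2 + (4 + 4)) = -71 - 6*8*(2 + 8) = -71 - 6*8*10 = -71 - 6*80 = -71 - 1*480 = -71 - 480 = -551)
O² = (-551)² = 303601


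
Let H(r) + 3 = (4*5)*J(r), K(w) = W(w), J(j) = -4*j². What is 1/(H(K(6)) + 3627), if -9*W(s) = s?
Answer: 9/32296 ≈ 0.00027867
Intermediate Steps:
W(s) = -s/9
K(w) = -w/9
H(r) = -3 - 80*r² (H(r) = -3 + (4*5)*(-4*r²) = -3 + 20*(-4*r²) = -3 - 80*r²)
1/(H(K(6)) + 3627) = 1/((-3 - 80*(-⅑*6)²) + 3627) = 1/((-3 - 80*(-⅔)²) + 3627) = 1/((-3 - 80*4/9) + 3627) = 1/((-3 - 320/9) + 3627) = 1/(-347/9 + 3627) = 1/(32296/9) = 9/32296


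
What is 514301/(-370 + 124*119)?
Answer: 514301/14386 ≈ 35.750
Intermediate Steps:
514301/(-370 + 124*119) = 514301/(-370 + 14756) = 514301/14386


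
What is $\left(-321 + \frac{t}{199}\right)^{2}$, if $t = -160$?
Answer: $\frac{4100993521}{39601} \approx 1.0356 \cdot 10^{5}$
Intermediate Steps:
$\left(-321 + \frac{t}{199}\right)^{2} = \left(-321 - \frac{160}{199}\right)^{2} = \left(- \frac{64039}{199}\right)^{2} = \frac{4100993521}{39601}$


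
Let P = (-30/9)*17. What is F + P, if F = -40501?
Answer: -121673/3 ≈ -40558.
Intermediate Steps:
P = -170/3 (P = ((⅑)*(-30))*17 = -10/3*17 = -170/3 ≈ -56.667)
F + P = -40501 - 170/3 = -121673/3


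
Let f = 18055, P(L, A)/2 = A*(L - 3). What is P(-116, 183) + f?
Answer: -25499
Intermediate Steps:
P(L, A) = 2*A*(-3 + L) (P(L, A) = 2*(A*(L - 3)) = 2*(A*(-3 + L)) = 2*A*(-3 + L))
P(-116, 183) + f = 2*183*(-3 - 116) + 18055 = 2*183*(-119) + 18055 = -43554 + 18055 = -25499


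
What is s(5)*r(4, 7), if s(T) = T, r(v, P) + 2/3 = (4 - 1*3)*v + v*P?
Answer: 470/3 ≈ 156.67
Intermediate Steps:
r(v, P) = -⅔ + v + P*v (r(v, P) = -⅔ + ((4 - 1*3)*v + v*P) = -⅔ + ((4 - 3)*v + P*v) = -⅔ + (1*v + P*v) = -⅔ + (v + P*v) = -⅔ + v + P*v)
s(5)*r(4, 7) = 5*(-⅔ + 4 + 7*4) = 5*(-⅔ + 4 + 28) = 5*(94/3) = 470/3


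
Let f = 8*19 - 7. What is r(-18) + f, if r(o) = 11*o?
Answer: -53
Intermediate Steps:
f = 145 (f = 152 - 7 = 145)
r(-18) + f = 11*(-18) + 145 = -198 + 145 = -53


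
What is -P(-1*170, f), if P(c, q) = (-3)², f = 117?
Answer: -9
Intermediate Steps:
P(c, q) = 9
-P(-1*170, f) = -1*9 = -9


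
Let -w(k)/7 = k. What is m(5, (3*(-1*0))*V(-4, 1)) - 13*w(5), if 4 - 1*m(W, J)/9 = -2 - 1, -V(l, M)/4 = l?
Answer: 518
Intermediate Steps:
V(l, M) = -4*l
w(k) = -7*k
m(W, J) = 63 (m(W, J) = 36 - 9*(-2 - 1) = 36 - 9*(-3) = 36 + 27 = 63)
m(5, (3*(-1*0))*V(-4, 1)) - 13*w(5) = 63 - (-91)*5 = 63 - 13*(-35) = 63 + 455 = 518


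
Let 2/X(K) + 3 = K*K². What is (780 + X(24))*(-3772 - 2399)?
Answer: -1304426222/271 ≈ -4.8134e+6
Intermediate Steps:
X(K) = 2/(-3 + K³) (X(K) = 2/(-3 + K*K²) = 2/(-3 + K³))
(780 + X(24))*(-3772 - 2399) = (780 + 2/(-3 + 24³))*(-3772 - 2399) = (780 + 2/(-3 + 13824))*(-6171) = (780 + 2/13821)*(-6171) = (10780382/13821)*(-6171) = -1304426222/271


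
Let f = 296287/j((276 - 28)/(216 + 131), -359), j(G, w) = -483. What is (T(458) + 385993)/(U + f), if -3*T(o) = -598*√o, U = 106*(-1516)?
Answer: -186434619/77912455 - 96278*√458/77912455 ≈ -2.4193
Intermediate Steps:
U = -160696
T(o) = 598*√o/3 (T(o) = -(-598)*√o/3 = 598*√o/3)
f = -296287/483 (f = 296287/(-483) = 296287*(-1/483) = -296287/483 ≈ -613.43)
(T(458) + 385993)/(U + f) = (598*√458/3 + 385993)/(-160696 - 296287/483) = (385993 + 598*√458/3)/(-77912455/483) = (385993 + 598*√458/3)*(-483/77912455) = -186434619/77912455 - 96278*√458/77912455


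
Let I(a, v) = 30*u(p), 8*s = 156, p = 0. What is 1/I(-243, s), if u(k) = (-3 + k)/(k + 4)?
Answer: -2/45 ≈ -0.044444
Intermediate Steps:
u(k) = (-3 + k)/(4 + k)
s = 39/2 (s = (⅛)*156 = 39/2 ≈ 19.500)
I(a, v) = -45/2 (I(a, v) = 30*((-3 + 0)/(4 + 0)) = 30*(-3/4) = 30*((¼)*(-3)) = 30*(-¾) = -45/2)
1/I(-243, s) = 1/(-45/2) = -2/45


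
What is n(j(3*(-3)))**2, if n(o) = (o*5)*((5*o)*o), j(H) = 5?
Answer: 9765625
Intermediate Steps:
n(o) = 25*o**3 (n(o) = (5*o)*(5*o**2) = 25*o**3)
n(j(3*(-3)))**2 = (25*5**3)**2 = (25*125)**2 = 3125**2 = 9765625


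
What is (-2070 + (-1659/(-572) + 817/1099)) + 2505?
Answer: 275743745/628628 ≈ 438.64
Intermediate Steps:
(-2070 + (-1659/(-572) + 817/1099)) + 2505 = (-2070 + (-1659*(-1/572) + 817*(1/1099))) + 2505 = (-2070 + (1659/572 + 817/1099)) + 2505 = (-2070 + 2290565/628628) + 2505 = -1298969395/628628 + 2505 = 275743745/628628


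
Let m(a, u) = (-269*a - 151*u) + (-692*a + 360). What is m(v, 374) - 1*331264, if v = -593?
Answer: 182495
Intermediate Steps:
m(a, u) = 360 - 961*a - 151*u (m(a, u) = (-269*a - 151*u) + (360 - 692*a) = 360 - 961*a - 151*u)
m(v, 374) - 1*331264 = (360 - 961*(-593) - 151*374) - 1*331264 = (360 + 569873 - 56474) - 331264 = 513759 - 331264 = 182495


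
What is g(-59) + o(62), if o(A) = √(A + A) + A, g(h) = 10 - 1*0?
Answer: 72 + 2*√31 ≈ 83.135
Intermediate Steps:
g(h) = 10 (g(h) = 10 + 0 = 10)
o(A) = A + √2*√A (o(A) = √(2*A) + A = √2*√A + A = A + √2*√A)
g(-59) + o(62) = 10 + (62 + √2*√62) = 10 + (62 + 2*√31) = 72 + 2*√31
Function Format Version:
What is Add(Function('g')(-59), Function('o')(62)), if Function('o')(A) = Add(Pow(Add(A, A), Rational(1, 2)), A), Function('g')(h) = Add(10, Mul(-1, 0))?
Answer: Add(72, Mul(2, Pow(31, Rational(1, 2)))) ≈ 83.135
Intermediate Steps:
Function('g')(h) = 10 (Function('g')(h) = Add(10, 0) = 10)
Function('o')(A) = Add(A, Mul(Pow(2, Rational(1, 2)), Pow(A, Rational(1, 2)))) (Function('o')(A) = Add(Pow(Mul(2, A), Rational(1, 2)), A) = Add(Mul(Pow(2, Rational(1, 2)), Pow(A, Rational(1, 2))), A) = Add(A, Mul(Pow(2, Rational(1, 2)), Pow(A, Rational(1, 2)))))
Add(Function('g')(-59), Function('o')(62)) = Add(10, Add(62, Mul(Pow(2, Rational(1, 2)), Pow(62, Rational(1, 2))))) = Add(10, Add(62, Mul(2, Pow(31, Rational(1, 2))))) = Add(72, Mul(2, Pow(31, Rational(1, 2))))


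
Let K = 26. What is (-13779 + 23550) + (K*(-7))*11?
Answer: 7769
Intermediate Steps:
(-13779 + 23550) + (K*(-7))*11 = (-13779 + 23550) + (26*(-7))*11 = 9771 - 182*11 = 9771 - 2002 = 7769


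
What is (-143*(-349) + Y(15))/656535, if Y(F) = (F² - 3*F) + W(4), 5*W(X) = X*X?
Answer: 250451/3282675 ≈ 0.076295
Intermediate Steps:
W(X) = X²/5 (W(X) = (X*X)/5 = X²/5)
Y(F) = 16/5 + F² - 3*F (Y(F) = (F² - 3*F) + (⅕)*4² = (F² - 3*F) + (⅕)*16 = (F² - 3*F) + 16/5 = 16/5 + F² - 3*F)
(-143*(-349) + Y(15))/656535 = (-143*(-349) + (16/5 + 15² - 3*15))/656535 = (49907 + (16/5 + 225 - 45))*(1/656535) = (49907 + 916/5)*(1/656535) = (250451/5)*(1/656535) = 250451/3282675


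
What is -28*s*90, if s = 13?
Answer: -32760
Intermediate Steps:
-28*s*90 = -28*13*90 = -364*90 = -32760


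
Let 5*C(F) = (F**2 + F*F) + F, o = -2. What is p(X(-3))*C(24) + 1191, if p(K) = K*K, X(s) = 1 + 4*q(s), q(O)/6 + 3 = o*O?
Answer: 6272859/5 ≈ 1.2546e+6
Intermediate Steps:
q(O) = -18 - 12*O (q(O) = -18 + 6*(-2*O) = -18 - 12*O)
X(s) = -71 - 48*s (X(s) = 1 + 4*(-18 - 12*s) = 1 + (-72 - 48*s) = -71 - 48*s)
C(F) = F/5 + 2*F**2/5 (C(F) = ((F**2 + F*F) + F)/5 = ((F**2 + F**2) + F)/5 = (2*F**2 + F)/5 = (F + 2*F**2)/5 = F/5 + 2*F**2/5)
p(K) = K**2
p(X(-3))*C(24) + 1191 = (-71 - 48*(-3))**2*((1/5)*24*(1 + 2*24)) + 1191 = (-71 + 144)**2*((1/5)*24*(1 + 48)) + 1191 = 73**2*((1/5)*24*49) + 1191 = 5329*(1176/5) + 1191 = 6266904/5 + 1191 = 6272859/5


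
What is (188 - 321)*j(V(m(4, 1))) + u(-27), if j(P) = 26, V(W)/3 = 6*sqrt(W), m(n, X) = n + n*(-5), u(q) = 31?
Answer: -3427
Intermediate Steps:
m(n, X) = -4*n (m(n, X) = n - 5*n = -4*n)
V(W) = 18*sqrt(W) (V(W) = 3*(6*sqrt(W)) = 18*sqrt(W))
(188 - 321)*j(V(m(4, 1))) + u(-27) = (188 - 321)*26 + 31 = -133*26 + 31 = -3458 + 31 = -3427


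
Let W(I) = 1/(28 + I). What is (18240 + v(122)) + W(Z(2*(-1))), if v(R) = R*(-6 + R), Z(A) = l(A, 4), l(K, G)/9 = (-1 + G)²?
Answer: 3530729/109 ≈ 32392.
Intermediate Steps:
l(K, G) = 9*(-1 + G)²
Z(A) = 81 (Z(A) = 9*(-1 + 4)² = 9*3² = 9*9 = 81)
(18240 + v(122)) + W(Z(2*(-1))) = (18240 + 122*(-6 + 122)) + 1/(28 + 81) = (18240 + 122*116) + 1/109 = (18240 + 14152) + 1/109 = 32392 + 1/109 = 3530729/109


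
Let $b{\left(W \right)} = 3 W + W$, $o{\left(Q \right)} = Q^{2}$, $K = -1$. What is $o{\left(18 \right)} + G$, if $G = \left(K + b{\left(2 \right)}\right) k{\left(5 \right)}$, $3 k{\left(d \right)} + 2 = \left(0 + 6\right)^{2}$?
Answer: $\frac{1210}{3} \approx 403.33$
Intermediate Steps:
$k{\left(d \right)} = \frac{34}{3}$ ($k{\left(d \right)} = - \frac{2}{3} + \frac{\left(0 + 6\right)^{2}}{3} = - \frac{2}{3} + \frac{6^{2}}{3} = - \frac{2}{3} + \frac{1}{3} \cdot 36 = - \frac{2}{3} + 12 = \frac{34}{3}$)
$b{\left(W \right)} = 4 W$
$G = \frac{238}{3}$ ($G = \left(-1 + 4 \cdot 2\right) \frac{34}{3} = \left(-1 + 8\right) \frac{34}{3} = 7 \cdot \frac{34}{3} = \frac{238}{3} \approx 79.333$)
$o{\left(18 \right)} + G = 18^{2} + \frac{238}{3} = 324 + \frac{238}{3} = \frac{1210}{3}$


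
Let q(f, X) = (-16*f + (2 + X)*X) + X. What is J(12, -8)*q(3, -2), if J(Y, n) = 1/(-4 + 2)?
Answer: 25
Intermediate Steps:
J(Y, n) = -½ (J(Y, n) = 1/(-2) = -½)
q(f, X) = X - 16*f + X*(2 + X) (q(f, X) = (-16*f + X*(2 + X)) + X = X - 16*f + X*(2 + X))
J(12, -8)*q(3, -2) = -((-2)² - 16*3 + 3*(-2))/2 = -(4 - 48 - 6)/2 = -½*(-50) = 25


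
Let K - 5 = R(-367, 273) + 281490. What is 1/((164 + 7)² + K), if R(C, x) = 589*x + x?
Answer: 1/471806 ≈ 2.1195e-6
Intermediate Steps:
R(C, x) = 590*x
K = 442565 (K = 5 + (590*273 + 281490) = 5 + (161070 + 281490) = 5 + 442560 = 442565)
1/((164 + 7)² + K) = 1/((164 + 7)² + 442565) = 1/(171² + 442565) = 1/(29241 + 442565) = 1/471806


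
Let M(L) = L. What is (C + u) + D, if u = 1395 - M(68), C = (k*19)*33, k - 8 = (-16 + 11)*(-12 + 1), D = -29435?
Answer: 11393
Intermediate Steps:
k = 63 (k = 8 + (-16 + 11)*(-12 + 1) = 8 - 5*(-11) = 8 + 55 = 63)
C = 39501 (C = (63*19)*33 = 1197*33 = 39501)
u = 1327 (u = 1395 - 1*68 = 1395 - 68 = 1327)
(C + u) + D = (39501 + 1327) - 29435 = 40828 - 29435 = 11393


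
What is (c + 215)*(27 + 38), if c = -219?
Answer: -260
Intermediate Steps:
(c + 215)*(27 + 38) = (-219 + 215)*(27 + 38) = -4*65 = -260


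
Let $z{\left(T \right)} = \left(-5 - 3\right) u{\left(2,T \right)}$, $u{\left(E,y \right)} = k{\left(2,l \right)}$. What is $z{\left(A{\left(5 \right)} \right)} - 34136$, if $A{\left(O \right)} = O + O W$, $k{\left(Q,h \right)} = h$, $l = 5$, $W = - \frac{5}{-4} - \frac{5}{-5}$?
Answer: $-34176$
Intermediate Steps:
$W = \frac{9}{4}$ ($W = \left(-5\right) \left(- \frac{1}{4}\right) - -1 = \frac{5}{4} + 1 = \frac{9}{4} \approx 2.25$)
$u{\left(E,y \right)} = 5$
$A{\left(O \right)} = \frac{13 O}{4}$ ($A{\left(O \right)} = O + O \frac{9}{4} = O + \frac{9 O}{4} = \frac{13 O}{4}$)
$z{\left(T \right)} = -40$ ($z{\left(T \right)} = \left(-5 - 3\right) 5 = \left(-8\right) 5 = -40$)
$z{\left(A{\left(5 \right)} \right)} - 34136 = -40 - 34136 = -34176$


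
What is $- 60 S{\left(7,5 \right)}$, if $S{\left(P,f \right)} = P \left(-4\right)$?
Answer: $1680$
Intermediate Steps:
$S{\left(P,f \right)} = - 4 P$
$- 60 S{\left(7,5 \right)} = - 60 \left(\left(-4\right) 7\right) = \left(-60\right) \left(-28\right) = 1680$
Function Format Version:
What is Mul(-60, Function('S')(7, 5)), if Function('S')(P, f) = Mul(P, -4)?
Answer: 1680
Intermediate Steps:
Function('S')(P, f) = Mul(-4, P)
Mul(-60, Function('S')(7, 5)) = Mul(-60, Mul(-4, 7)) = Mul(-60, -28) = 1680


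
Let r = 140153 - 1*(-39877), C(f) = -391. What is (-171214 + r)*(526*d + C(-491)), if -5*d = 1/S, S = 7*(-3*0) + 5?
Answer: -90813616/25 ≈ -3.6325e+6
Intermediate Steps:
S = 5 (S = 7*0 + 5 = 0 + 5 = 5)
d = -1/25 (d = -1/5/5 = -1/5*1/5 = -1/25 ≈ -0.040000)
r = 180030 (r = 140153 + 39877 = 180030)
(-171214 + r)*(526*d + C(-491)) = (-171214 + 180030)*(526*(-1/25) - 391) = 8816*(-526/25 - 391) = 8816*(-10301/25) = -90813616/25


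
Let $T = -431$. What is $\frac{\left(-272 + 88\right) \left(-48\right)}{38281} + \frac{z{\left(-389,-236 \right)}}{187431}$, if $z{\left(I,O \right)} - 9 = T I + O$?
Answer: $\frac{8064854984}{7175046111} \approx 1.124$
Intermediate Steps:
$z{\left(I,O \right)} = 9 + O - 431 I$ ($z{\left(I,O \right)} = 9 - \left(- O + 431 I\right) = 9 + O - 431 I$)
$\frac{\left(-272 + 88\right) \left(-48\right)}{38281} + \frac{z{\left(-389,-236 \right)}}{187431} = \frac{\left(-272 + 88\right) \left(-48\right)}{38281} + \frac{9 - 236 - -167659}{187431} = \left(-184\right) \left(-48\right) \frac{1}{38281} + \left(9 - 236 + 167659\right) \frac{1}{187431} = 8832 \cdot \frac{1}{38281} + 167432 \cdot \frac{1}{187431} = \frac{8832}{38281} + \frac{167432}{187431} = \frac{8064854984}{7175046111}$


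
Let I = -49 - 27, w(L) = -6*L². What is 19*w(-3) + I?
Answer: -1102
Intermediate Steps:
I = -76
19*w(-3) + I = 19*(-6*(-3)²) - 76 = 19*(-6*9) - 76 = 19*(-54) - 76 = -1026 - 76 = -1102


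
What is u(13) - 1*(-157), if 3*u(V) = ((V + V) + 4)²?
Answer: 457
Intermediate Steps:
u(V) = (4 + 2*V)²/3 (u(V) = ((V + V) + 4)²/3 = (2*V + 4)²/3 = (4 + 2*V)²/3)
u(13) - 1*(-157) = 4*(2 + 13)²/3 - 1*(-157) = (4/3)*15² + 157 = (4/3)*225 + 157 = 300 + 157 = 457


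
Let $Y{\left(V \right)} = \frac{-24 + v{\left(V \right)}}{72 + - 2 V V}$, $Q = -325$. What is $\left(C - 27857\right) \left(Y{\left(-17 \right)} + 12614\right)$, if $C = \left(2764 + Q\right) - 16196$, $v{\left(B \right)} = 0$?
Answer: $- \frac{132805005356}{253} \approx -5.2492 \cdot 10^{8}$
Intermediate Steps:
$Y{\left(V \right)} = - \frac{24}{72 - 2 V^{2}}$ ($Y{\left(V \right)} = \frac{-24 + 0}{72 + - 2 V V} = - \frac{24}{72 - 2 V^{2}}$)
$C = -13757$ ($C = \left(2764 - 325\right) - 16196 = 2439 - 16196 = -13757$)
$\left(C - 27857\right) \left(Y{\left(-17 \right)} + 12614\right) = \left(-13757 - 27857\right) \left(\frac{12}{-36 + \left(-17\right)^{2}} + 12614\right) = - 41614 \left(\frac{12}{-36 + 289} + 12614\right) = - 41614 \left(\frac{12}{253} + 12614\right) = \left(-41614\right) \frac{3191354}{253} = - \frac{132805005356}{253}$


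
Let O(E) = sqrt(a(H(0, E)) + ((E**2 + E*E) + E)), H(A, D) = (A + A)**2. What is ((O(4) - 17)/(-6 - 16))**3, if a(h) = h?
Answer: 1/8 ≈ 0.12500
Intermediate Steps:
H(A, D) = 4*A**2 (H(A, D) = (2*A)**2 = 4*A**2)
O(E) = sqrt(E + 2*E**2) (O(E) = sqrt(4*0**2 + ((E**2 + E*E) + E)) = sqrt(4*0 + ((E**2 + E**2) + E)) = sqrt(0 + (2*E**2 + E)) = sqrt(0 + (E + 2*E**2)) = sqrt(E + 2*E**2))
((O(4) - 17)/(-6 - 16))**3 = ((sqrt(4*(1 + 2*4)) - 17)/(-6 - 16))**3 = ((sqrt(4*(1 + 8)) - 17)/(-22))**3 = ((sqrt(4*9) - 17)*(-1/22))**3 = ((sqrt(36) - 17)*(-1/22))**3 = ((6 - 17)*(-1/22))**3 = (-11*(-1/22))**3 = (1/2)**3 = 1/8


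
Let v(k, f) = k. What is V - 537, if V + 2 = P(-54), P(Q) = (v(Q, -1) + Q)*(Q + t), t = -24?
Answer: 7885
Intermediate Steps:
P(Q) = 2*Q*(-24 + Q) (P(Q) = (Q + Q)*(Q - 24) = (2*Q)*(-24 + Q) = 2*Q*(-24 + Q))
V = 8422 (V = -2 + 2*(-54)*(-24 - 54) = -2 + 2*(-54)*(-78) = -2 + 8424 = 8422)
V - 537 = 8422 - 537 = 7885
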